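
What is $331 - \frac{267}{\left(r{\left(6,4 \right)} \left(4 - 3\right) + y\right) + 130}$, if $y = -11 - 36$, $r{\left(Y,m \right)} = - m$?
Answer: $\frac{25882}{79} \approx 327.62$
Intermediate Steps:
$y = -47$
$331 - \frac{267}{\left(r{\left(6,4 \right)} \left(4 - 3\right) + y\right) + 130} = 331 - \frac{267}{\left(\left(-1\right) 4 \left(4 - 3\right) - 47\right) + 130} = 331 - \frac{267}{\left(\left(-4\right) 1 - 47\right) + 130} = 331 - \frac{267}{\left(-4 - 47\right) + 130} = 331 - \frac{267}{-51 + 130} = 331 - \frac{267}{79} = \frac{25882}{79}$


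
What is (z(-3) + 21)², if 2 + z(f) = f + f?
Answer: 169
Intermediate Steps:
z(f) = -2 + 2*f (z(f) = -2 + (f + f) = -2 + 2*f)
(z(-3) + 21)² = ((-2 + 2*(-3)) + 21)² = ((-2 - 6) + 21)² = (-8 + 21)² = 13² = 169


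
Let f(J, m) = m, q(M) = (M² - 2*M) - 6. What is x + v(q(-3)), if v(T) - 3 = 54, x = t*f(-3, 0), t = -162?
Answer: 57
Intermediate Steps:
q(M) = -6 + M² - 2*M
x = 0 (x = -162*0 = 0)
v(T) = 57 (v(T) = 3 + 54 = 57)
x + v(q(-3)) = 0 + 57 = 57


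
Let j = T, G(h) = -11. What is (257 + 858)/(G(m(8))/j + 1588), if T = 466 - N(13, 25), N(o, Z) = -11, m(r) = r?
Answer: 106371/151493 ≈ 0.70215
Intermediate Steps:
T = 477 (T = 466 - 1*(-11) = 466 + 11 = 477)
j = 477
(257 + 858)/(G(m(8))/j + 1588) = (257 + 858)/(-11/477 + 1588) = 1115/(-11*1/477 + 1588) = 1115/(-11/477 + 1588) = 1115/(757465/477) = 1115*(477/757465) = 106371/151493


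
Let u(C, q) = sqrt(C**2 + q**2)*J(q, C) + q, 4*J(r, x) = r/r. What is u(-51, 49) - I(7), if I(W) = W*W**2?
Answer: -294 + sqrt(5002)/4 ≈ -276.32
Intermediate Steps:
I(W) = W**3
J(r, x) = 1/4 (J(r, x) = (r/r)/4 = (1/4)*1 = 1/4)
u(C, q) = q + sqrt(C**2 + q**2)/4 (u(C, q) = sqrt(C**2 + q**2)*(1/4) + q = sqrt(C**2 + q**2)/4 + q = q + sqrt(C**2 + q**2)/4)
u(-51, 49) - I(7) = (49 + sqrt((-51)**2 + 49**2)/4) - 1*7**3 = (49 + sqrt(2601 + 2401)/4) - 1*343 = (49 + sqrt(5002)/4) - 343 = -294 + sqrt(5002)/4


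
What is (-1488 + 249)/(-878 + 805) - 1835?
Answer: -132716/73 ≈ -1818.0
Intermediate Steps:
(-1488 + 249)/(-878 + 805) - 1835 = -1239/(-73) - 1835 = -1239*(-1/73) - 1835 = 1239/73 - 1835 = -132716/73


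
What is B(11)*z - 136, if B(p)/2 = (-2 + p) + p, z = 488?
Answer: 19384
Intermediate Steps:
B(p) = -4 + 4*p (B(p) = 2*((-2 + p) + p) = 2*(-2 + 2*p) = -4 + 4*p)
B(11)*z - 136 = (-4 + 4*11)*488 - 136 = (-4 + 44)*488 - 136 = 40*488 - 136 = 19520 - 136 = 19384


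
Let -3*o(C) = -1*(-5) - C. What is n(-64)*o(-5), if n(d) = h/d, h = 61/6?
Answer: 305/576 ≈ 0.52951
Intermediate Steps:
h = 61/6 (h = 61*(1/6) = 61/6 ≈ 10.167)
o(C) = -5/3 + C/3 (o(C) = -(-1*(-5) - C)/3 = -(5 - C)/3 = -5/3 + C/3)
n(d) = 61/(6*d)
n(-64)*o(-5) = ((61/6)/(-64))*(-5/3 + (1/3)*(-5)) = ((61/6)*(-1/64))*(-5/3 - 5/3) = -61/384*(-10/3) = 305/576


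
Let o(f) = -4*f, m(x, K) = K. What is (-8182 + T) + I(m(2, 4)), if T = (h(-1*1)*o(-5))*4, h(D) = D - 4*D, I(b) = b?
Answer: -7938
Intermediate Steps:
h(D) = -3*D
T = 240 (T = ((-(-3))*(-4*(-5)))*4 = (-3*(-1)*20)*4 = (3*20)*4 = 60*4 = 240)
(-8182 + T) + I(m(2, 4)) = (-8182 + 240) + 4 = -7942 + 4 = -7938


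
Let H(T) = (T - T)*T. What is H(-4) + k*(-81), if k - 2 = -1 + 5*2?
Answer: -891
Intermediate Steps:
H(T) = 0 (H(T) = 0*T = 0)
k = 11 (k = 2 + (-1 + 5*2) = 2 + (-1 + 10) = 2 + 9 = 11)
H(-4) + k*(-81) = 0 + 11*(-81) = 0 - 891 = -891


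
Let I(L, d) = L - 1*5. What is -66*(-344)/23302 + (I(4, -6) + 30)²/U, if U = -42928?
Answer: 477520165/500154128 ≈ 0.95475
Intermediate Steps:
I(L, d) = -5 + L (I(L, d) = L - 5 = -5 + L)
-66*(-344)/23302 + (I(4, -6) + 30)²/U = -66*(-344)/23302 + ((-5 + 4) + 30)²/(-42928) = 22704*(1/23302) + (-1 + 30)²*(-1/42928) = 11352/11651 + 29²*(-1/42928) = 11352/11651 + 841*(-1/42928) = 11352/11651 - 841/42928 = 477520165/500154128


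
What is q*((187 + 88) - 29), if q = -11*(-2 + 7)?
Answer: -13530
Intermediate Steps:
q = -55 (q = -11*5 = -55)
q*((187 + 88) - 29) = -55*((187 + 88) - 29) = -55*(275 - 29) = -55*246 = -13530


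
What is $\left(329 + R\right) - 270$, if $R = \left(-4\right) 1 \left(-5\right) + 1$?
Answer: $80$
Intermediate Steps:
$R = 21$ ($R = \left(-4\right) \left(-5\right) + 1 = 20 + 1 = 21$)
$\left(329 + R\right) - 270 = \left(329 + 21\right) - 270 = 350 - 270 = 80$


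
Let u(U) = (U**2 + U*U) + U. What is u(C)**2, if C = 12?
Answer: 90000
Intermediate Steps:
u(U) = U + 2*U**2 (u(U) = (U**2 + U**2) + U = 2*U**2 + U = U + 2*U**2)
u(C)**2 = (12*(1 + 2*12))**2 = (12*(1 + 24))**2 = (12*25)**2 = 300**2 = 90000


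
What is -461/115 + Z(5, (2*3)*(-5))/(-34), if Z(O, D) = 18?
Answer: -8872/1955 ≈ -4.5381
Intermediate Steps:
-461/115 + Z(5, (2*3)*(-5))/(-34) = -461/115 + 18/(-34) = -461*1/115 + 18*(-1/34) = -461/115 - 9/17 = -8872/1955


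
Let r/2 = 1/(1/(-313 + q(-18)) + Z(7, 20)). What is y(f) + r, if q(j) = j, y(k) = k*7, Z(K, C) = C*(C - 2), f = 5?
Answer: 4171227/119159 ≈ 35.006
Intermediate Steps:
Z(K, C) = C*(-2 + C)
y(k) = 7*k
r = 662/119159 (r = 2/(1/(-313 - 18) + 20*(-2 + 20)) = 2/(1/(-331) + 20*18) = 2/(-1/331 + 360) = 2/(119159/331) = 2*(331/119159) = 662/119159 ≈ 0.0055556)
y(f) + r = 7*5 + 662/119159 = 35 + 662/119159 = 4171227/119159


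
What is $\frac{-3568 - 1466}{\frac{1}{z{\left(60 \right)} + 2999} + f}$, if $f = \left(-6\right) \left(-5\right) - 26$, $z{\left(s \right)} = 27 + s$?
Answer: $- \frac{5178308}{4115} \approx -1258.4$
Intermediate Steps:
$f = 4$ ($f = 30 - 26 = 4$)
$\frac{-3568 - 1466}{\frac{1}{z{\left(60 \right)} + 2999} + f} = \frac{-3568 - 1466}{\frac{1}{\left(27 + 60\right) + 2999} + 4} = - \frac{5034}{\frac{1}{87 + 2999} + 4} = - \frac{5034}{\frac{1}{3086} + 4} = - \frac{5034}{\frac{12345}{3086}} = \left(-5034\right) \frac{3086}{12345} = - \frac{5178308}{4115}$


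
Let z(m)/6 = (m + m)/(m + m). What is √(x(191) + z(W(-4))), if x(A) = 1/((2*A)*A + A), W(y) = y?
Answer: √32108241607/73153 ≈ 2.4495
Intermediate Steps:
z(m) = 6 (z(m) = 6*((m + m)/(m + m)) = 6*((2*m)/((2*m))) = 6*((2*m)*(1/(2*m))) = 6*1 = 6)
x(A) = 1/(A + 2*A²) (x(A) = 1/(2*A² + A) = 1/(A + 2*A²))
√(x(191) + z(W(-4))) = √(1/(191*(1 + 2*191)) + 6) = √(1/(191*(1 + 382)) + 6) = √((1/191)/383 + 6) = √((1/191)*(1/383) + 6) = √(1/73153 + 6) = √(438919/73153) = √32108241607/73153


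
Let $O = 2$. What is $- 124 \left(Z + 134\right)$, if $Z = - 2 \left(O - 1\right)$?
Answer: $-16368$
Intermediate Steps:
$Z = -2$ ($Z = - 2 \left(2 - 1\right) = \left(-2\right) 1 = -2$)
$- 124 \left(Z + 134\right) = - 124 \left(-2 + 134\right) = \left(-124\right) 132 = -16368$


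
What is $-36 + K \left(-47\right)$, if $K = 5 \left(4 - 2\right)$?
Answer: $-506$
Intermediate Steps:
$K = 10$ ($K = 5 \cdot 2 = 10$)
$-36 + K \left(-47\right) = -36 + 10 \left(-47\right) = -36 - 470 = -506$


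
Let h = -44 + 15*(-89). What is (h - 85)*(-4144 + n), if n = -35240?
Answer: 57658176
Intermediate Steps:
h = -1379 (h = -44 - 1335 = -1379)
(h - 85)*(-4144 + n) = (-1379 - 85)*(-4144 - 35240) = -1464*(-39384) = 57658176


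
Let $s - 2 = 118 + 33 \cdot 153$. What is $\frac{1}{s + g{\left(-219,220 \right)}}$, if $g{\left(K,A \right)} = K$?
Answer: $\frac{1}{4950} \approx 0.00020202$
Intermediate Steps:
$s = 5169$ ($s = 2 + \left(118 + 33 \cdot 153\right) = 2 + \left(118 + 5049\right) = 2 + 5167 = 5169$)
$\frac{1}{s + g{\left(-219,220 \right)}} = \frac{1}{5169 - 219} = \frac{1}{4950}$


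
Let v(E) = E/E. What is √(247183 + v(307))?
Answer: 4*√15449 ≈ 497.18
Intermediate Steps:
v(E) = 1
√(247183 + v(307)) = √(247183 + 1) = √247184 = 4*√15449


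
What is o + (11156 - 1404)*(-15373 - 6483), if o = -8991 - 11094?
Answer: -213159797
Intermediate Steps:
o = -20085
o + (11156 - 1404)*(-15373 - 6483) = -20085 + (11156 - 1404)*(-15373 - 6483) = -20085 + 9752*(-21856) = -20085 - 213139712 = -213159797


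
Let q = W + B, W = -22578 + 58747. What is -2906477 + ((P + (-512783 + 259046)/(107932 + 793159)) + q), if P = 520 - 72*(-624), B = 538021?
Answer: -2060650295086/901091 ≈ -2.2868e+6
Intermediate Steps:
W = 36169
q = 574190 (q = 36169 + 538021 = 574190)
P = 45448 (P = 520 + 44928 = 45448)
-2906477 + ((P + (-512783 + 259046)/(107932 + 793159)) + q) = -2906477 + ((45448 + (-512783 + 259046)/(107932 + 793159)) + 574190) = -2906477 + ((45448 - 253737/901091) + 574190) = -2906477 + (40952530031/901091 + 574190) = -2906477 + 558349971321/901091 = -2060650295086/901091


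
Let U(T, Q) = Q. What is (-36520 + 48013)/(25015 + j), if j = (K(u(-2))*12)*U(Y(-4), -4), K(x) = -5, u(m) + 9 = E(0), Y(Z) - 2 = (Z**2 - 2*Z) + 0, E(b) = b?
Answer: 11493/25255 ≈ 0.45508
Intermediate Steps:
Y(Z) = 2 + Z**2 - 2*Z (Y(Z) = 2 + ((Z**2 - 2*Z) + 0) = 2 + (Z**2 - 2*Z) = 2 + Z**2 - 2*Z)
u(m) = -9 (u(m) = -9 + 0 = -9)
j = 240 (j = -5*12*(-4) = -60*(-4) = 240)
(-36520 + 48013)/(25015 + j) = (-36520 + 48013)/(25015 + 240) = 11493/25255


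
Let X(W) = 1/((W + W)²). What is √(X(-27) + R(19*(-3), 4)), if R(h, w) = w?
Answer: √11665/54 ≈ 2.0001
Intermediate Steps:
X(W) = 1/(4*W²) (X(W) = 1/((2*W)²) = 1/(4*W²))
√(X(-27) + R(19*(-3), 4)) = √((¼)/(-27)² + 4) = √((¼)*(1/729) + 4) = √(1/2916 + 4) = √(11665/2916) = √11665/54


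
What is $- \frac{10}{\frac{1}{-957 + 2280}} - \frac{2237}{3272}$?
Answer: $- \frac{43290797}{3272} \approx -13231.0$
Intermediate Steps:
$- \frac{10}{\frac{1}{-957 + 2280}} - \frac{2237}{3272} = - \frac{10}{\frac{1}{1323}} - \frac{2237}{3272} = - 10 \frac{1}{\frac{1}{1323}} - \frac{2237}{3272} = \left(-10\right) 1323 - \frac{2237}{3272} = -13230 - \frac{2237}{3272} = - \frac{43290797}{3272}$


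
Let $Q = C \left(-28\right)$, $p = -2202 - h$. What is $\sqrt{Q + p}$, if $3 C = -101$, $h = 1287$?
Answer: $\frac{i \sqrt{22917}}{3} \approx 50.461 i$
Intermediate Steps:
$p = -3489$ ($p = -2202 - 1287 = -3489$)
$C = - \frac{101}{3}$ ($C = \frac{1}{3} \left(-101\right) = - \frac{101}{3} \approx -33.667$)
$Q = \frac{2828}{3}$ ($Q = \left(- \frac{101}{3}\right) \left(-28\right) = \frac{2828}{3} \approx 942.67$)
$\sqrt{Q + p} = \sqrt{\frac{2828}{3} - 3489} = \sqrt{- \frac{7639}{3}} = \frac{i \sqrt{22917}}{3}$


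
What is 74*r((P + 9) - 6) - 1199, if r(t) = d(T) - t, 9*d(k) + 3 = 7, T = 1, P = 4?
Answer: -15157/9 ≈ -1684.1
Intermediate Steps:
d(k) = 4/9 (d(k) = -⅓ + (⅑)*7 = -⅓ + 7/9 = 4/9)
r(t) = 4/9 - t
74*r((P + 9) - 6) - 1199 = 74*(4/9 - ((4 + 9) - 6)) - 1199 = 74*(4/9 - (13 - 6)) - 1199 = 74*(4/9 - 1*7) - 1199 = 74*(4/9 - 7) - 1199 = 74*(-59/9) - 1199 = -4366/9 - 1199 = -15157/9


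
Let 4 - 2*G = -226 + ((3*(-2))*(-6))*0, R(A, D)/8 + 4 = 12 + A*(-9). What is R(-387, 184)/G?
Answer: 27928/115 ≈ 242.85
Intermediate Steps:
R(A, D) = 64 - 72*A (R(A, D) = -32 + 8*(12 + A*(-9)) = -32 + 8*(12 - 9*A) = -32 + (96 - 72*A) = 64 - 72*A)
G = 115 (G = 2 - (-226 + ((3*(-2))*(-6))*0)/2 = 2 - (-226 - 6*(-6)*0)/2 = 2 - (-226 + 36*0)/2 = 2 - (-226 + 0)/2 = 2 - 1/2*(-226) = 2 + 113 = 115)
R(-387, 184)/G = (64 - 72*(-387))/115 = (64 + 27864)*(1/115) = 27928*(1/115) = 27928/115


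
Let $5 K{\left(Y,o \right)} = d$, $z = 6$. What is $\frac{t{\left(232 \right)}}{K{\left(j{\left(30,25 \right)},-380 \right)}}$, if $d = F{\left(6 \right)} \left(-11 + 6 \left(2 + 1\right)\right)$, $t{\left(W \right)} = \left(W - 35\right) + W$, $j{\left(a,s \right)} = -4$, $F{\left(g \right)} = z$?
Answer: $\frac{715}{14} \approx 51.071$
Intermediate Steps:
$F{\left(g \right)} = 6$
$t{\left(W \right)} = -35 + 2 W$ ($t{\left(W \right)} = \left(-35 + W\right) + W = -35 + 2 W$)
$d = 42$ ($d = 6 \left(-11 + 6 \left(2 + 1\right)\right) = 6 \left(-11 + 6 \cdot 3\right) = 6 \left(-11 + 18\right) = 6 \cdot 7 = 42$)
$K{\left(Y,o \right)} = \frac{42}{5}$ ($K{\left(Y,o \right)} = \frac{1}{5} \cdot 42 = \frac{42}{5}$)
$\frac{t{\left(232 \right)}}{K{\left(j{\left(30,25 \right)},-380 \right)}} = \frac{-35 + 2 \cdot 232}{\frac{42}{5}} = \left(-35 + 464\right) \frac{5}{42} = 429 \cdot \frac{5}{42} = \frac{715}{14}$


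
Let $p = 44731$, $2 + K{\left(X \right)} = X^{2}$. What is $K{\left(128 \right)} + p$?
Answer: $61113$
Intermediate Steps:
$K{\left(X \right)} = -2 + X^{2}$
$K{\left(128 \right)} + p = \left(-2 + 128^{2}\right) + 44731 = \left(-2 + 16384\right) + 44731 = 16382 + 44731 = 61113$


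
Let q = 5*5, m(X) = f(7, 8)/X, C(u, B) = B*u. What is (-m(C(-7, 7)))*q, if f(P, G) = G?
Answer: 200/49 ≈ 4.0816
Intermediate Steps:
m(X) = 8/X
q = 25
(-m(C(-7, 7)))*q = -8/(7*(-7))*25 = -8/(-49)*25 = -8*(-1)/49*25 = -1*(-8/49)*25 = (8/49)*25 = 200/49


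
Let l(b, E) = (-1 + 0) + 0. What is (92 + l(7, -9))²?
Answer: 8281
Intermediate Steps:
l(b, E) = -1 (l(b, E) = -1 + 0 = -1)
(92 + l(7, -9))² = (92 - 1)² = 91² = 8281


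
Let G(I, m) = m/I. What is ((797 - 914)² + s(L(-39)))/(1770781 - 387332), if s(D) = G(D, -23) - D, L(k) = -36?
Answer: 494123/49804164 ≈ 0.0099213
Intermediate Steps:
s(D) = -D - 23/D (s(D) = -23/D - D = -D - 23/D)
((797 - 914)² + s(L(-39)))/(1770781 - 387332) = ((797 - 914)² + (-1*(-36) - 23/(-36)))/(1770781 - 387332) = ((-117)² + (36 - 23*(-1/36)))/1383449 = (13689 + (36 + 23/36))*(1/1383449) = (13689 + 1319/36)*(1/1383449) = (494123/36)*(1/1383449) = 494123/49804164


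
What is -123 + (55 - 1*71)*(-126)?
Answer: 1893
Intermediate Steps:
-123 + (55 - 1*71)*(-126) = -123 + (55 - 71)*(-126) = -123 - 16*(-126) = -123 + 2016 = 1893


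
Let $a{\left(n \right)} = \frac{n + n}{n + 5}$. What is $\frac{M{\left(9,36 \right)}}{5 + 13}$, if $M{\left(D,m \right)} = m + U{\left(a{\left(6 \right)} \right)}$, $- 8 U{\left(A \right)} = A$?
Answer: $\frac{263}{132} \approx 1.9924$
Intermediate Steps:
$a{\left(n \right)} = \frac{2 n}{5 + n}$
$U{\left(A \right)} = - \frac{A}{8}$
$M{\left(D,m \right)} = - \frac{3}{22} + m$ ($M{\left(D,m \right)} = m - \frac{2 \cdot 6 \frac{1}{5 + 6}}{8} = m - \frac{2 \cdot 6 \cdot \frac{1}{11}}{8} = m - \frac{3}{22} = - \frac{3}{22} + m$)
$\frac{M{\left(9,36 \right)}}{5 + 13} = \frac{- \frac{3}{22} + 36}{5 + 13} = \frac{1}{18} \cdot \frac{789}{22} = \frac{263}{132}$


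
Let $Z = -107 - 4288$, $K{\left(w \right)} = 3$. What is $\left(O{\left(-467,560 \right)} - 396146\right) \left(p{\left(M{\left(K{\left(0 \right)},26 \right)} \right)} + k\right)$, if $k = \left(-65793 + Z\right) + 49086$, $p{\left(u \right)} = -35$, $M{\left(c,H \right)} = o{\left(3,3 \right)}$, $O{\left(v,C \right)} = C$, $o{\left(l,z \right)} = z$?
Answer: $8361501282$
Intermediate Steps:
$M{\left(c,H \right)} = 3$
$Z = -4395$ ($Z = -107 - 4288 = -4395$)
$k = -21102$ ($k = \left(-65793 - 4395\right) + 49086 = -70188 + 49086 = -21102$)
$\left(O{\left(-467,560 \right)} - 396146\right) \left(p{\left(M{\left(K{\left(0 \right)},26 \right)} \right)} + k\right) = \left(560 - 396146\right) \left(-35 - 21102\right) = \left(-395586\right) \left(-21137\right) = 8361501282$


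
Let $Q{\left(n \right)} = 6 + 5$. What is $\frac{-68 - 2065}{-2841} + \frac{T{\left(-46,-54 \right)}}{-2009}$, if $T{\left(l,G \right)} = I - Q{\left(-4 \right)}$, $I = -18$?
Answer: $\frac{1455862}{1902523} \approx 0.76523$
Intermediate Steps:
$Q{\left(n \right)} = 11$
$T{\left(l,G \right)} = -29$ ($T{\left(l,G \right)} = -18 - 11 = -29$)
$\frac{-68 - 2065}{-2841} + \frac{T{\left(-46,-54 \right)}}{-2009} = \frac{-68 - 2065}{-2841} - \frac{29}{-2009} = \left(-68 - 2065\right) \left(- \frac{1}{2841}\right) - - \frac{29}{2009} = \left(-2133\right) \left(- \frac{1}{2841}\right) + \frac{29}{2009} = \frac{711}{947} + \frac{29}{2009} = \frac{1455862}{1902523}$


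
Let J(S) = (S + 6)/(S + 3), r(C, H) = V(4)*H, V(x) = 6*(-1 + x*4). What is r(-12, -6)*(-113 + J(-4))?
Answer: 62100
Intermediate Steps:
V(x) = -6 + 24*x (V(x) = 6*(-1 + 4*x) = -6 + 24*x)
r(C, H) = 90*H (r(C, H) = (-6 + 24*4)*H = (-6 + 96)*H = 90*H)
J(S) = (6 + S)/(3 + S)
r(-12, -6)*(-113 + J(-4)) = (90*(-6))*(-113 + (6 - 4)/(3 - 4)) = -540*(-113 + 2/(-1)) = -540*(-113 - 1*2) = -540*(-113 - 2) = -540*(-115) = 62100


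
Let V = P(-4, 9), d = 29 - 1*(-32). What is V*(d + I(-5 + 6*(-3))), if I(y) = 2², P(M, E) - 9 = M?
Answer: 325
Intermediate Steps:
P(M, E) = 9 + M
I(y) = 4
d = 61 (d = 29 + 32 = 61)
V = 5 (V = 9 - 4 = 5)
V*(d + I(-5 + 6*(-3))) = 5*(61 + 4) = 5*65 = 325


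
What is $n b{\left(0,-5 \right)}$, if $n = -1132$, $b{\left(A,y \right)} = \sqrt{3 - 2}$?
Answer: $-1132$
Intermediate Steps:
$b{\left(A,y \right)} = 1$ ($b{\left(A,y \right)} = \sqrt{1} = 1$)
$n b{\left(0,-5 \right)} = \left(-1132\right) 1 = -1132$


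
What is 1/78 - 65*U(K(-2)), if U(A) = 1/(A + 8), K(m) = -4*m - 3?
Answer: -389/78 ≈ -4.9872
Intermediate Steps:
K(m) = -3 - 4*m
U(A) = 1/(8 + A)
1/78 - 65*U(K(-2)) = 1/78 - 65/(8 + (-3 - 4*(-2))) = 1/78 - 65/(8 + (-3 + 8)) = 1/78 - 65/(8 + 5) = 1/78 - 65/13 = 1/78 - 65*1/13 = 1/78 - 5 = -389/78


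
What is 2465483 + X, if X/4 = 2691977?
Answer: 13233391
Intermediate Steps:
X = 10767908 (X = 4*2691977 = 10767908)
2465483 + X = 2465483 + 10767908 = 13233391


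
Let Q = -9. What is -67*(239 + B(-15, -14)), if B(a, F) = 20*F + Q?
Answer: 3350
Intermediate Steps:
B(a, F) = -9 + 20*F (B(a, F) = 20*F - 9 = -9 + 20*F)
-67*(239 + B(-15, -14)) = -67*(239 + (-9 + 20*(-14))) = -67*(239 + (-9 - 280)) = -67*(239 - 289) = -67*(-50) = 3350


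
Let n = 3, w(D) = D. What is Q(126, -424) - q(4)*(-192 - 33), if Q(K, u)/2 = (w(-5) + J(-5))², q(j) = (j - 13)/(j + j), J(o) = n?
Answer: -1961/8 ≈ -245.13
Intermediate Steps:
J(o) = 3
q(j) = (-13 + j)/(2*j) (q(j) = (-13 + j)/((2*j)) = (-13 + j)*(1/(2*j)) = (-13 + j)/(2*j))
Q(K, u) = 8 (Q(K, u) = 2*(-5 + 3)² = 2*(-2)² = 2*4 = 8)
Q(126, -424) - q(4)*(-192 - 33) = 8 - (½)*(-13 + 4)/4*(-192 - 33) = 8 - (½)*(¼)*(-9)*(-225) = 8 - (-9)*(-225)/8 = 8 - 1*2025/8 = 8 - 2025/8 = -1961/8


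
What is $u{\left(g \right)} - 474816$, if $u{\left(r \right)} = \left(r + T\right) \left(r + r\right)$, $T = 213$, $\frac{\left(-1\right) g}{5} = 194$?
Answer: $993764$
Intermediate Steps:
$g = -970$ ($g = \left(-5\right) 194 = -970$)
$u{\left(r \right)} = 2 r \left(213 + r\right)$ ($u{\left(r \right)} = \left(r + 213\right) \left(r + r\right) = \left(213 + r\right) 2 r = 2 r \left(213 + r\right)$)
$u{\left(g \right)} - 474816 = 2 \left(-970\right) \left(213 - 970\right) - 474816 = 2 \left(-970\right) \left(-757\right) - 474816 = 1468580 - 474816 = 993764$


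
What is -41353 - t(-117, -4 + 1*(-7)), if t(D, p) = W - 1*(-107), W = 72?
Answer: -41532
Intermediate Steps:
t(D, p) = 179 (t(D, p) = 72 - 1*(-107) = 72 + 107 = 179)
-41353 - t(-117, -4 + 1*(-7)) = -41353 - 1*179 = -41353 - 179 = -41532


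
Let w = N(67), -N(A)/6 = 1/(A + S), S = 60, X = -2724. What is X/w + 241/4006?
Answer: 230978189/4006 ≈ 57658.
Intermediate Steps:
N(A) = -6/(60 + A) (N(A) = -6/(A + 60) = -6/(60 + A))
w = -6/127 (w = -6/(60 + 67) = -6/127 ≈ -0.047244)
X/w + 241/4006 = -2724/(-6/127) + 241/4006 = -2724*(-127/6) + 241*(1/4006) = 57658 + 241/4006 = 230978189/4006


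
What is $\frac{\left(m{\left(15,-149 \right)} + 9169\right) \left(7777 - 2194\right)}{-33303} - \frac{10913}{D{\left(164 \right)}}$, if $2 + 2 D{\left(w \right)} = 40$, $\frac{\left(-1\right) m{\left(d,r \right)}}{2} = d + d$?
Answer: $- \frac{443230344}{210919} \approx -2101.4$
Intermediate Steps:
$m{\left(d,r \right)} = - 4 d$ ($m{\left(d,r \right)} = - 2 \left(d + d\right) = - 2 \cdot 2 d = - 4 d$)
$D{\left(w \right)} = 19$ ($D{\left(w \right)} = -1 + \frac{1}{2} \cdot 40 = -1 + 20 = 19$)
$\frac{\left(m{\left(15,-149 \right)} + 9169\right) \left(7777 - 2194\right)}{-33303} - \frac{10913}{D{\left(164 \right)}} = \frac{\left(\left(-4\right) 15 + 9169\right) \left(7777 - 2194\right)}{-33303} - \frac{10913}{19} = \left(-60 + 9169\right) 5583 \left(- \frac{1}{33303}\right) - \frac{10913}{19} = 9109 \cdot 5583 \left(- \frac{1}{33303}\right) - \frac{10913}{19} = 50855547 \left(- \frac{1}{33303}\right) - \frac{10913}{19} = - \frac{16951849}{11101} - \frac{10913}{19} = - \frac{443230344}{210919}$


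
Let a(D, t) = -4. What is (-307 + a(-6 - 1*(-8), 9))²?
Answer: 96721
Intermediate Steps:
(-307 + a(-6 - 1*(-8), 9))² = (-307 - 4)² = (-311)² = 96721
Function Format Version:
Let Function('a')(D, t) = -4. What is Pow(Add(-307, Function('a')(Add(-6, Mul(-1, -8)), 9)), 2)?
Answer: 96721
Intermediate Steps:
Pow(Add(-307, Function('a')(Add(-6, Mul(-1, -8)), 9)), 2) = Pow(Add(-307, -4), 2) = Pow(-311, 2) = 96721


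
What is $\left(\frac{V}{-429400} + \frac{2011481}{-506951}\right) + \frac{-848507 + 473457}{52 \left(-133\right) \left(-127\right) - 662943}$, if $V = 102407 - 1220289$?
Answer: $- \frac{72808598052153701}{23443451321203300} \approx -3.1057$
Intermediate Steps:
$V = -1117882$
$\left(\frac{V}{-429400} + \frac{2011481}{-506951}\right) + \frac{-848507 + 473457}{52 \left(-133\right) \left(-127\right) - 662943} = \left(- \frac{1117882}{-429400} + \frac{2011481}{-506951}\right) + \frac{-848507 + 473457}{52 \left(-133\right) \left(-127\right) - 662943} = \left(\left(-1117882\right) \left(- \frac{1}{429400}\right) + 2011481 \left(- \frac{1}{506951}\right)\right) - \frac{375050}{\left(-6916\right) \left(-127\right) - 662943} = \left(\frac{558941}{214700} - \frac{2011481}{506951}\right) - \frac{375050}{878332 - 662943} = - \frac{148509271809}{108842379700} - \frac{375050}{215389} = - \frac{72808598052153701}{23443451321203300}$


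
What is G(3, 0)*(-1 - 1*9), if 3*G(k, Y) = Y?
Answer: 0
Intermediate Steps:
G(k, Y) = Y/3
G(3, 0)*(-1 - 1*9) = ((1/3)*0)*(-1 - 1*9) = 0*(-1 - 9) = 0*(-10) = 0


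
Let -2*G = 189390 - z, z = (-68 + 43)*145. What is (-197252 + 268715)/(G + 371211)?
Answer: 142926/549407 ≈ 0.26015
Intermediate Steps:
z = -3625 (z = -25*145 = -3625)
G = -193015/2 (G = -(189390 - 1*(-3625))/2 = -(189390 + 3625)/2 = -1/2*193015 = -193015/2 ≈ -96508.)
(-197252 + 268715)/(G + 371211) = (-197252 + 268715)/(-193015/2 + 371211) = 71463/(549407/2) = 71463*(2/549407) = 142926/549407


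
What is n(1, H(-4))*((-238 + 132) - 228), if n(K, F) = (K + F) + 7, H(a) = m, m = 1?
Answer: -3006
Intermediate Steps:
H(a) = 1
n(K, F) = 7 + F + K (n(K, F) = (F + K) + 7 = 7 + F + K)
n(1, H(-4))*((-238 + 132) - 228) = (7 + 1 + 1)*((-238 + 132) - 228) = 9*(-106 - 228) = 9*(-334) = -3006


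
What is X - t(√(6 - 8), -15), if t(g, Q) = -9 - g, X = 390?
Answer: 399 + I*√2 ≈ 399.0 + 1.4142*I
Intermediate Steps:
X - t(√(6 - 8), -15) = 390 - (-9 - √(6 - 8)) = 390 - (-9 - √(-2)) = 390 - (-9 - I*√2) = 390 + (9 + I*√2) = 399 + I*√2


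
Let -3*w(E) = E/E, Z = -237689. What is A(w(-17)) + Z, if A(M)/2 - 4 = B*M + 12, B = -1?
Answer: -712969/3 ≈ -2.3766e+5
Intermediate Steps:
w(E) = -⅓ (w(E) = -E/(3*E) = -⅓*1 = -⅓)
A(M) = 32 - 2*M (A(M) = 8 + 2*(-M + 12) = 8 + 2*(12 - M) = 8 + (24 - 2*M) = 32 - 2*M)
A(w(-17)) + Z = (32 - 2*(-⅓)) - 237689 = (32 + ⅔) - 237689 = 98/3 - 237689 = -712969/3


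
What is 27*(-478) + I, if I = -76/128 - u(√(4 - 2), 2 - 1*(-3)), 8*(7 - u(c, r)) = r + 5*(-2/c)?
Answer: -413215/32 - 5*√2/8 ≈ -12914.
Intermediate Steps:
u(c, r) = 7 - r/8 + 5/(4*c) (u(c, r) = 7 - (r + 5*(-2/c))/8 = 7 - (r - 10/c)/8 = 7 + (-r/8 + 5/(4*c)) = 7 - r/8 + 5/(4*c))
I = -19/32 - √2*(10 + 51*√2)/16 (I = -76/128 - (10 - √(4 - 2)*(-56 + (2 - 1*(-3))))/(8*(√(4 - 2))) = -76*1/128 - (10 - √2*(-56 + (2 + 3)))/(8*(√2)) = -19/32 - √2/2*(10 - √2*(-56 + 5))/8 = -19/32 - √2/2*(10 - 1*√2*(-51))/8 = -19/32 - √2/2*(10 + 51*√2)/8 = -19/32 - √2*(10 + 51*√2)/16 ≈ -7.8526)
27*(-478) + I = 27*(-478) + (-223/32 - 5*√2/8) = -12906 + (-223/32 - 5*√2/8) = -413215/32 - 5*√2/8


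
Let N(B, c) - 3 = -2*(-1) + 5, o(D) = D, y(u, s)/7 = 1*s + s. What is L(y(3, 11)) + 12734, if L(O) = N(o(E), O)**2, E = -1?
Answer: 12834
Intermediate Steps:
y(u, s) = 14*s (y(u, s) = 7*(1*s + s) = 7*(s + s) = 7*(2*s) = 14*s)
N(B, c) = 10 (N(B, c) = 3 + (-2*(-1) + 5) = 3 + (2 + 5) = 3 + 7 = 10)
L(O) = 100 (L(O) = 10**2 = 100)
L(y(3, 11)) + 12734 = 100 + 12734 = 12834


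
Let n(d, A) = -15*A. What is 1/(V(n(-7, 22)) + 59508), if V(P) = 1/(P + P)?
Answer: 660/39275279 ≈ 1.6804e-5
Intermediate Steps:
V(P) = 1/(2*P)
1/(V(n(-7, 22)) + 59508) = 1/(1/(2*((-15*22))) + 59508) = 1/((½)/(-330) + 59508) = 1/((½)*(-1/330) + 59508) = 1/(-1/660 + 59508) = 1/(39275279/660) = 660/39275279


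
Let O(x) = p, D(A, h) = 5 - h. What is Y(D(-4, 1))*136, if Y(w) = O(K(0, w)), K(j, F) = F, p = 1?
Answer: 136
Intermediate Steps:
O(x) = 1
Y(w) = 1
Y(D(-4, 1))*136 = 1*136 = 136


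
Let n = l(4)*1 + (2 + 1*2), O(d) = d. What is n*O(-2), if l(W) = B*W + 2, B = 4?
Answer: -44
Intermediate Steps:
l(W) = 2 + 4*W (l(W) = 4*W + 2 = 2 + 4*W)
n = 22 (n = (2 + 4*4)*1 + (2 + 1*2) = (2 + 16)*1 + (2 + 2) = 18*1 + 4 = 18 + 4 = 22)
n*O(-2) = 22*(-2) = -44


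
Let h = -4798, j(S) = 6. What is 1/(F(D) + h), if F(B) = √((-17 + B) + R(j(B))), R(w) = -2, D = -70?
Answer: -4798/23020893 - I*√89/23020893 ≈ -0.00020842 - 4.098e-7*I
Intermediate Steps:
F(B) = √(-19 + B) (F(B) = √((-17 + B) - 2) = √(-19 + B))
1/(F(D) + h) = 1/(√(-19 - 70) - 4798) = 1/(√(-89) - 4798) = 1/(I*√89 - 4798) = 1/(-4798 + I*√89)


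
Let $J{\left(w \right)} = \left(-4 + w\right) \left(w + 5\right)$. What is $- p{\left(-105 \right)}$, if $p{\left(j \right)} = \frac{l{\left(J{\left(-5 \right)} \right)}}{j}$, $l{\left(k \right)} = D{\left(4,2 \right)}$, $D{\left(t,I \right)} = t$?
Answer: $\frac{4}{105} \approx 0.038095$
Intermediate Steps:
$J{\left(w \right)} = \left(-4 + w\right) \left(5 + w\right)$
$l{\left(k \right)} = 4$
$p{\left(j \right)} = \frac{4}{j}$
$- p{\left(-105 \right)} = - \frac{4}{-105} = - \frac{4 \left(-1\right)}{105} = \left(-1\right) \left(- \frac{4}{105}\right) = \frac{4}{105}$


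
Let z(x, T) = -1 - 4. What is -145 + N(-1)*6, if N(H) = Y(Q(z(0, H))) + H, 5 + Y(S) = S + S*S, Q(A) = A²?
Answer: 3719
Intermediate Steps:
z(x, T) = -5
Y(S) = -5 + S + S² (Y(S) = -5 + (S + S*S) = -5 + (S + S²) = -5 + S + S²)
N(H) = 645 + H (N(H) = (-5 + (-5)² + ((-5)²)²) + H = (-5 + 25 + 25²) + H = (-5 + 25 + 625) + H = 645 + H)
-145 + N(-1)*6 = -145 + (645 - 1)*6 = -145 + 644*6 = -145 + 3864 = 3719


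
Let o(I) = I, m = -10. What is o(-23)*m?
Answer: 230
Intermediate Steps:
o(-23)*m = -23*(-10) = 230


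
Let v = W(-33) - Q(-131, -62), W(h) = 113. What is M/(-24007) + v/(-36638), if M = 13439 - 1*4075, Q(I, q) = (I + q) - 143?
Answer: -353857375/879568466 ≈ -0.40231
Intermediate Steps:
Q(I, q) = -143 + I + q
M = 9364 (M = 13439 - 4075 = 9364)
v = 449 (v = 113 - (-143 - 131 - 62) = 113 - 1*(-336) = 113 + 336 = 449)
M/(-24007) + v/(-36638) = 9364/(-24007) + 449/(-36638) = 9364*(-1/24007) + 449*(-1/36638) = -9364/24007 - 449/36638 = -353857375/879568466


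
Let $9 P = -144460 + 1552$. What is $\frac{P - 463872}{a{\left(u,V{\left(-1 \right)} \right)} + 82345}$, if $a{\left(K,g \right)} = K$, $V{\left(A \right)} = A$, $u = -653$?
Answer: $- \frac{359813}{61269} \approx -5.8727$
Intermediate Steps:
$P = - \frac{47636}{3}$ ($P = \frac{-144460 + 1552}{9} = \frac{1}{9} \left(-142908\right) = - \frac{47636}{3} \approx -15879.0$)
$\frac{P - 463872}{a{\left(u,V{\left(-1 \right)} \right)} + 82345} = \frac{- \frac{47636}{3} - 463872}{-653 + 82345} = - \frac{1439252}{3 \cdot 81692} = \left(- \frac{1439252}{3}\right) \frac{1}{81692} = - \frac{359813}{61269}$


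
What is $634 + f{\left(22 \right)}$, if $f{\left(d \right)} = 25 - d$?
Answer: $637$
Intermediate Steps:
$634 + f{\left(22 \right)} = 634 + \left(25 - 22\right) = 634 + 3 = 637$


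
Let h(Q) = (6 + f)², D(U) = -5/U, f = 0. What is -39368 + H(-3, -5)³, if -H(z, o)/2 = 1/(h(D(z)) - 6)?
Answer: -132867001/3375 ≈ -39368.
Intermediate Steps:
h(Q) = 36 (h(Q) = (6 + 0)² = 6² = 36)
H(z, o) = -1/15 (H(z, o) = -2/(36 - 6) = -2/30 = -2*1/30 = -1/15)
-39368 + H(-3, -5)³ = -39368 + (-1/15)³ = -39368 - 1/3375 = -132867001/3375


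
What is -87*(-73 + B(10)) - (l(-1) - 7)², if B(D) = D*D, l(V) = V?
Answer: -2413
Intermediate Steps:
B(D) = D²
-87*(-73 + B(10)) - (l(-1) - 7)² = -87*(-73 + 10²) - (-1 - 7)² = -87*(-73 + 100) - 1*(-8)² = -87*27 - 1*64 = -2349 - 64 = -2413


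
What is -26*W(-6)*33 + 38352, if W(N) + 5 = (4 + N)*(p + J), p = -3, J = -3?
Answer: 32346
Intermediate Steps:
W(N) = -29 - 6*N (W(N) = -5 + (4 + N)*(-3 - 3) = -5 + (4 + N)*(-6) = -5 + (-24 - 6*N) = -29 - 6*N)
-26*W(-6)*33 + 38352 = -26*(-29 - 6*(-6))*33 + 38352 = -26*(-29 + 36)*33 + 38352 = -26*7*33 + 38352 = -182*33 + 38352 = -6006 + 38352 = 32346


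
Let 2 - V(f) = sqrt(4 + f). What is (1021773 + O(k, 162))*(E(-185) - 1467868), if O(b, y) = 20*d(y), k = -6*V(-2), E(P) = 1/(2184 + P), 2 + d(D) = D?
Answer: -3007545609035463/1999 ≈ -1.5045e+12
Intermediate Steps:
d(D) = -2 + D
V(f) = 2 - sqrt(4 + f)
k = -12 + 6*sqrt(2) (k = -6*(2 - sqrt(4 - 2)) = -6*(2 - sqrt(2)) = -12 + 6*sqrt(2) ≈ -3.5147)
O(b, y) = -40 + 20*y (O(b, y) = 20*(-2 + y) = -40 + 20*y)
(1021773 + O(k, 162))*(E(-185) - 1467868) = (1021773 + (-40 + 20*162))*(1/(2184 - 185) - 1467868) = (1021773 + (-40 + 3240))*(1/1999 - 1467868) = (1021773 + 3200)*(1/1999 - 1467868) = 1024973*(-2934268131/1999) = -3007545609035463/1999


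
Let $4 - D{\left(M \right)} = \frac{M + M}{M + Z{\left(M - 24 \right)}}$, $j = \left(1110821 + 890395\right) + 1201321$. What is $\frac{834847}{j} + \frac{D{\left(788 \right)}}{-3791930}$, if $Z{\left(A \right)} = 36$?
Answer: $\frac{5016376831995}{19243246169542} \approx 0.26068$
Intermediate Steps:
$j = 3202537$ ($j = 2001216 + 1201321 = 3202537$)
$D{\left(M \right)} = 4 - \frac{2 M}{36 + M}$ ($D{\left(M \right)} = 4 - \frac{M + M}{M + 36} = 4 - \frac{2 M}{36 + M}$)
$\frac{834847}{j} + \frac{D{\left(788 \right)}}{-3791930} = \frac{834847}{3202537} + \frac{2 \frac{1}{36 + 788} \left(72 + 788\right)}{-3791930} = 834847 \cdot \frac{1}{3202537} + 2 \cdot \frac{1}{824} \cdot 860 \left(- \frac{1}{3791930}\right) = \frac{64219}{246349} + 2 \cdot \frac{1}{824} \cdot 860 \left(- \frac{1}{3791930}\right) = \frac{64219}{246349} + \frac{215}{103} \left(- \frac{1}{3791930}\right) = \frac{64219}{246349} - \frac{43}{78113758} = \frac{5016376831995}{19243246169542}$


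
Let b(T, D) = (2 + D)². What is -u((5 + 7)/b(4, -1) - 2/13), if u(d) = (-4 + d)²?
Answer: -10404/169 ≈ -61.562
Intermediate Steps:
-u((5 + 7)/b(4, -1) - 2/13) = -(-4 + ((5 + 7)/((2 - 1)²) - 2/13))² = -(-4 + (12/(1²) - 2*1/13))² = -(-4 + (12/1 - 2/13))² = -(-4 + (12*1 - 2/13))² = -(-4 + (12 - 2/13))² = -(-4 + 154/13)² = -(102/13)² = -1*10404/169 = -10404/169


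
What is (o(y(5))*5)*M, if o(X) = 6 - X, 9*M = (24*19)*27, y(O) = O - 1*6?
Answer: 47880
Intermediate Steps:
y(O) = -6 + O (y(O) = O - 6 = -6 + O)
M = 1368 (M = ((24*19)*27)/9 = (456*27)/9 = (⅑)*12312 = 1368)
(o(y(5))*5)*M = ((6 - (-6 + 5))*5)*1368 = ((6 - 1*(-1))*5)*1368 = ((6 + 1)*5)*1368 = (7*5)*1368 = 35*1368 = 47880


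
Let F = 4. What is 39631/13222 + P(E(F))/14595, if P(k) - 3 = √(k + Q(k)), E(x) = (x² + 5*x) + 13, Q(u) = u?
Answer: 192818037/64325030 + √2/2085 ≈ 2.9982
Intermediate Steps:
E(x) = 13 + x² + 5*x
P(k) = 3 + √2*√k (P(k) = 3 + √(k + k) = 3 + √(2*k) = 3 + √2*√k)
39631/13222 + P(E(F))/14595 = 39631/13222 + (3 + √2*√(13 + 4² + 5*4))/14595 = 39631*(1/13222) + (3 + √2*√(13 + 16 + 20))*(1/14595) = 39631/13222 + (3 + √2*√49)*(1/14595) = 39631/13222 + (3 + √2*7)*(1/14595) = 39631/13222 + (3 + 7*√2)*(1/14595) = 39631/13222 + (1/4865 + √2/2085) = 192818037/64325030 + √2/2085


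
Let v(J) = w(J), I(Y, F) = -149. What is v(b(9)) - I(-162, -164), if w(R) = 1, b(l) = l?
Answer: 150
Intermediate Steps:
v(J) = 1
v(b(9)) - I(-162, -164) = 1 - 1*(-149) = 1 + 149 = 150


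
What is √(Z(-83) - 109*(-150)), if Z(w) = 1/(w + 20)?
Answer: √7210343/21 ≈ 127.87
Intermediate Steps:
Z(w) = 1/(20 + w)
√(Z(-83) - 109*(-150)) = √(1/(20 - 83) - 109*(-150)) = √(1/(-63) + 16350) = √(-1/63 + 16350) = √(1030049/63) = √7210343/21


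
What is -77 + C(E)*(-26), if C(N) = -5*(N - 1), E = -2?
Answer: -467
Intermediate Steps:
C(N) = 5 - 5*N (C(N) = -5*(-1 + N) = 5 - 5*N)
-77 + C(E)*(-26) = -77 + (5 - 5*(-2))*(-26) = -77 + (5 + 10)*(-26) = -77 + 15*(-26) = -77 - 390 = -467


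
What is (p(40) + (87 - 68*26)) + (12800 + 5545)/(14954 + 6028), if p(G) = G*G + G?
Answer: -280639/6994 ≈ -40.126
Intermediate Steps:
p(G) = G + G² (p(G) = G² + G = G + G²)
(p(40) + (87 - 68*26)) + (12800 + 5545)/(14954 + 6028) = (40*(1 + 40) + (87 - 68*26)) + (12800 + 5545)/(14954 + 6028) = (40*41 + (87 - 1768)) + 18345/20982 = (1640 - 1681) + 18345*(1/20982) = -41 + 6115/6994 = -280639/6994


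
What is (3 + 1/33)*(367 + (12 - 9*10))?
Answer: 28900/33 ≈ 875.76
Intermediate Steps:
(3 + 1/33)*(367 + (12 - 9*10)) = (3 + 1/33)*(367 + (12 - 90)) = 100*(367 - 78)/33 = (100/33)*289 = 28900/33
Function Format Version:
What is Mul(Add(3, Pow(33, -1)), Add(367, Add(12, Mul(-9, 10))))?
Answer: Rational(28900, 33) ≈ 875.76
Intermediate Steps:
Mul(Add(3, Pow(33, -1)), Add(367, Add(12, Mul(-9, 10)))) = Mul(Add(3, Rational(1, 33)), Add(367, Add(12, -90))) = Mul(Rational(100, 33), Add(367, -78)) = Mul(Rational(100, 33), 289) = Rational(28900, 33)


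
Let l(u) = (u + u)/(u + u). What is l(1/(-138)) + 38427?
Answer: 38428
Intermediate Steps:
l(u) = 1 (l(u) = (2*u)/((2*u)) = (2*u)*(1/(2*u)) = 1)
l(1/(-138)) + 38427 = 1 + 38427 = 38428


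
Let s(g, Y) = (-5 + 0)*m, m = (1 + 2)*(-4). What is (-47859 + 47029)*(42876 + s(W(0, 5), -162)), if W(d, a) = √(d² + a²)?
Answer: -35636880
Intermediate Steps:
m = -12 (m = 3*(-4) = -12)
W(d, a) = √(a² + d²)
s(g, Y) = 60 (s(g, Y) = (-5 + 0)*(-12) = -5*(-12) = 60)
(-47859 + 47029)*(42876 + s(W(0, 5), -162)) = (-47859 + 47029)*(42876 + 60) = -830*42936 = -35636880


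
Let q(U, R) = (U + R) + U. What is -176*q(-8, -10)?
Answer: 4576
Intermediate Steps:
q(U, R) = R + 2*U (q(U, R) = (R + U) + U = R + 2*U)
-176*q(-8, -10) = -176*(-10 + 2*(-8)) = -176*(-10 - 16) = -176*(-26) = 4576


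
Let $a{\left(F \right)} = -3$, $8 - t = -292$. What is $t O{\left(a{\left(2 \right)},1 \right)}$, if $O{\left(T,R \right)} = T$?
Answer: $-900$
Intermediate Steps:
$t = 300$ ($t = 8 - -292 = 8 + 292 = 300$)
$t O{\left(a{\left(2 \right)},1 \right)} = 300 \left(-3\right) = -900$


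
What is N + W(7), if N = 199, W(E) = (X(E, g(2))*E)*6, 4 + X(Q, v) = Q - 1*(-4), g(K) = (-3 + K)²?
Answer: 493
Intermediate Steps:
X(Q, v) = Q (X(Q, v) = -4 + (Q - 1*(-4)) = -4 + (Q + 4) = -4 + (4 + Q) = Q)
W(E) = 6*E² (W(E) = (E*E)*6 = E²*6 = 6*E²)
N + W(7) = 199 + 6*7² = 199 + 6*49 = 199 + 294 = 493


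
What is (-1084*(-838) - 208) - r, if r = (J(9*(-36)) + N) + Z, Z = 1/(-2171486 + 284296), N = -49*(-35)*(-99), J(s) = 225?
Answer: 2033907699361/1887190 ≈ 1.0777e+6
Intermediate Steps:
N = -169785 (N = 1715*(-99) = -169785)
Z = -1/1887190 (Z = 1/(-1887190) = -1/1887190 ≈ -5.2989e-7)
r = -319991936401/1887190 (r = (225 - 169785) - 1/1887190 = -169560 - 1/1887190 = -319991936401/1887190 ≈ -1.6956e+5)
(-1084*(-838) - 208) - r = (-1084*(-838) - 208) - 1*(-319991936401/1887190) = (908392 - 208) + 319991936401/1887190 = 908184 + 319991936401/1887190 = 2033907699361/1887190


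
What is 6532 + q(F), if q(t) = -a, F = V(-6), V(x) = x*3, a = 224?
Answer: 6308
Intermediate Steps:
V(x) = 3*x
F = -18 (F = 3*(-6) = -18)
q(t) = -224 (q(t) = -1*224 = -224)
6532 + q(F) = 6532 - 224 = 6308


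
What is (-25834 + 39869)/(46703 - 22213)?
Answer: 2807/4898 ≈ 0.57309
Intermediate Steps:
(-25834 + 39869)/(46703 - 22213) = 14035/24490 = 14035*(1/24490) = 2807/4898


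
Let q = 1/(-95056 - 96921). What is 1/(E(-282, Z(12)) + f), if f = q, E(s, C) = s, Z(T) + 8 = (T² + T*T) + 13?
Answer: -191977/54137515 ≈ -0.0035461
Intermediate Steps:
q = -1/191977 (q = 1/(-191977) = -1/191977 ≈ -5.2090e-6)
Z(T) = 5 + 2*T² (Z(T) = -8 + ((T² + T*T) + 13) = -8 + ((T² + T²) + 13) = -8 + (2*T² + 13) = -8 + (13 + 2*T²) = 5 + 2*T²)
f = -1/191977 ≈ -5.2090e-6
1/(E(-282, Z(12)) + f) = 1/(-282 - 1/191977) = 1/(-54137515/191977) = -191977/54137515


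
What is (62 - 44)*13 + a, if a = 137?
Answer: 371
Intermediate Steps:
(62 - 44)*13 + a = (62 - 44)*13 + 137 = 18*13 + 137 = 234 + 137 = 371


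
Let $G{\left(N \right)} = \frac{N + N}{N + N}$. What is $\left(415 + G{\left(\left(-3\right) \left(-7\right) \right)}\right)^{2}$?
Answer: $173056$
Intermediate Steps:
$G{\left(N \right)} = 1$ ($G{\left(N \right)} = \frac{2 N}{2 N} = 2 N \frac{1}{2 N} = 1$)
$\left(415 + G{\left(\left(-3\right) \left(-7\right) \right)}\right)^{2} = \left(415 + 1\right)^{2} = 416^{2} = 173056$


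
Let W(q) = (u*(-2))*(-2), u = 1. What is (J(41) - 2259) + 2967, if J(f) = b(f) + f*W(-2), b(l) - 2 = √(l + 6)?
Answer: 874 + √47 ≈ 880.86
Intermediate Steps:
W(q) = 4 (W(q) = (1*(-2))*(-2) = -2*(-2) = 4)
b(l) = 2 + √(6 + l) (b(l) = 2 + √(l + 6) = 2 + √(6 + l))
J(f) = 2 + √(6 + f) + 4*f (J(f) = (2 + √(6 + f)) + f*4 = (2 + √(6 + f)) + 4*f = 2 + √(6 + f) + 4*f)
(J(41) - 2259) + 2967 = ((2 + √(6 + 41) + 4*41) - 2259) + 2967 = ((2 + √47 + 164) - 2259) + 2967 = ((166 + √47) - 2259) + 2967 = (-2093 + √47) + 2967 = 874 + √47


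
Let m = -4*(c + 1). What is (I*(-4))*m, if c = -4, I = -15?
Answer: 720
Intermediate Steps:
m = 12 (m = -4*(-4 + 1) = -4*(-3) = 12)
(I*(-4))*m = -15*(-4)*12 = 60*12 = 720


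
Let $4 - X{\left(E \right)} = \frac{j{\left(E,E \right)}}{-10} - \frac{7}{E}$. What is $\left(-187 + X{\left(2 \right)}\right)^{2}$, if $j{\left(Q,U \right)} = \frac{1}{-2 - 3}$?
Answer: $\frac{20142144}{625} \approx 32227.0$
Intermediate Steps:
$j{\left(Q,U \right)} = - \frac{1}{5}$ ($j{\left(Q,U \right)} = \frac{1}{-5} = - \frac{1}{5}$)
$X{\left(E \right)} = \frac{199}{50} + \frac{7}{E}$ ($X{\left(E \right)} = 4 - \left(- \frac{1}{5 \left(-10\right)} - \frac{7}{E}\right) = 4 - \left(\left(- \frac{1}{5}\right) \left(- \frac{1}{10}\right) - \frac{7}{E}\right) = 4 - \left(\frac{1}{50} - \frac{7}{E}\right) = \frac{199}{50} + \frac{7}{E}$)
$\left(-187 + X{\left(2 \right)}\right)^{2} = \left(-187 + \left(\frac{199}{50} + \frac{7}{2}\right)\right)^{2} = \left(-187 + \frac{187}{25}\right)^{2} = \left(- \frac{4488}{25}\right)^{2} = \frac{20142144}{625}$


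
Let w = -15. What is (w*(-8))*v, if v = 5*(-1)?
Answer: -600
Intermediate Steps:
v = -5
(w*(-8))*v = -15*(-8)*(-5) = 120*(-5) = -600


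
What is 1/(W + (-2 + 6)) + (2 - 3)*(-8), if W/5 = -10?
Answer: 367/46 ≈ 7.9783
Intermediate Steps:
W = -50 (W = 5*(-10) = -50)
1/(W + (-2 + 6)) + (2 - 3)*(-8) = 1/(-50 + (-2 + 6)) + (2 - 3)*(-8) = 1/(-50 + 4) - 1*(-8) = 1/(-46) + 8 = -1/46 + 8 = 367/46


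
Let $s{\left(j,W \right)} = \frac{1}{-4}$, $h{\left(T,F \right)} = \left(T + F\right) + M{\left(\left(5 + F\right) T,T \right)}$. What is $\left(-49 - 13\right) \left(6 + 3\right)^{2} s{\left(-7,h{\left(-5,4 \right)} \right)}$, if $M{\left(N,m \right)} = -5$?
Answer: $\frac{2511}{2} \approx 1255.5$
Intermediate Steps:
$h{\left(T,F \right)} = -5 + F + T$ ($h{\left(T,F \right)} = \left(T + F\right) - 5 = \left(F + T\right) - 5 = -5 + F + T$)
$s{\left(j,W \right)} = - \frac{1}{4}$
$\left(-49 - 13\right) \left(6 + 3\right)^{2} s{\left(-7,h{\left(-5,4 \right)} \right)} = \left(-49 - 13\right) \left(6 + 3\right)^{2} \left(- \frac{1}{4}\right) = - 62 \cdot 9^{2} \left(- \frac{1}{4}\right) = \left(-62\right) 81 \left(- \frac{1}{4}\right) = \left(-5022\right) \left(- \frac{1}{4}\right) = \frac{2511}{2}$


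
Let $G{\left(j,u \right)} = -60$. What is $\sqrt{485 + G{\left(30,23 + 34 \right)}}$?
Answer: $5 \sqrt{17} \approx 20.616$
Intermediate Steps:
$\sqrt{485 + G{\left(30,23 + 34 \right)}} = \sqrt{485 - 60} = \sqrt{425} = 5 \sqrt{17}$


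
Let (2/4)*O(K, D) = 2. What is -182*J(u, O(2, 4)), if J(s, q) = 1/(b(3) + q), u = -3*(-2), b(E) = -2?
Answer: -91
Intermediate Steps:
O(K, D) = 4 (O(K, D) = 2*2 = 4)
u = 6
J(s, q) = 1/(-2 + q)
-182*J(u, O(2, 4)) = -182/(-2 + 4) = -182/2 = -182*½ = -91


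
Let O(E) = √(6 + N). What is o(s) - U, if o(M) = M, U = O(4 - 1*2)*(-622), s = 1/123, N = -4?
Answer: 1/123 + 622*√2 ≈ 879.65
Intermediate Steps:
s = 1/123 ≈ 0.0081301
O(E) = √2 (O(E) = √(6 - 4) = √2)
U = -622*√2 (U = √2*(-622) = -622*√2 ≈ -879.64)
o(s) - U = 1/123 - (-622)*√2 = 1/123 + 622*√2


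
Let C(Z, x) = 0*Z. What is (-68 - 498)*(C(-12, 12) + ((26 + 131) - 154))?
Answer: -1698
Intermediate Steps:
C(Z, x) = 0
(-68 - 498)*(C(-12, 12) + ((26 + 131) - 154)) = (-68 - 498)*(0 + ((26 + 131) - 154)) = -566*(0 + (157 - 154)) = -566*(0 + 3) = -566*3 = -1698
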